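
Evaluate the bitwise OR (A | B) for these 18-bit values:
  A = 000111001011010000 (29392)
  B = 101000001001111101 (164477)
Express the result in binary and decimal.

Apply | to each column (1 where either bit is 1):
  000111001011010000
| 101000001001111101
--------------------
  101111001011111101

Answer: 101111001011111101 (193277)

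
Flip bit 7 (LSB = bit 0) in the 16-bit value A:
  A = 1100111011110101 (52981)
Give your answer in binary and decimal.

Mask = 1 << 7 = 0000000010000000
Bit 7 of A is 1; XOR with the mask flips it to 0.
  1100111011110101
^ 0000000010000000
------------------
  1100111001110101

Answer: 1100111001110101 (52853)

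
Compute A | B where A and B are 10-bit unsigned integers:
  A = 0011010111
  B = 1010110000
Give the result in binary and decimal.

Apply | to each column (1 where either bit is 1):
  0011010111
| 1010110000
------------
  1011110111

Answer: 1011110111 (759)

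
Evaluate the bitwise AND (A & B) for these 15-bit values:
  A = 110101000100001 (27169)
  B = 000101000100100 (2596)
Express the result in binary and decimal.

Apply & to each column (1 only where both bits are 1):
  110101000100001
& 000101000100100
-----------------
  000101000100000

Answer: 000101000100000 (2592)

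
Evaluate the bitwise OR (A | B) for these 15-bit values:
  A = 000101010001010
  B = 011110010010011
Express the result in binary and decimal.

Apply | to each column (1 where either bit is 1):
  000101010001010
| 011110010010011
-----------------
  011111010011011

Answer: 011111010011011 (16027)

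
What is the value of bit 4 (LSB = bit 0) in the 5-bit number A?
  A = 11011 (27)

Bit 4 is the 5th from the right.
  11011
  ^
That bit is 1.

Answer: 1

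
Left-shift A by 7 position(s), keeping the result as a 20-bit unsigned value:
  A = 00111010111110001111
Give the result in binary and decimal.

Shift left by 7: drop the top 7 bit(s), append 7 zero(s) on the right.
  00111010111110001111  ->  discard [0011101], keep [0111110001111], append 0000000
= 01111100011110000000

Answer: 01111100011110000000 (509824)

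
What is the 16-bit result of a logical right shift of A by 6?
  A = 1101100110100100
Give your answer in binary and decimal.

Logical shift right by 6: drop the bottom 6 bit(s), prepend 6 zero(s) on the left.
  1101100110100100  ->  keep [1101100110], discard [100100], prepend 000000
= 0000001101100110

Answer: 0000001101100110 (870)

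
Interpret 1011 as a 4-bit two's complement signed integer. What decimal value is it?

MSB is 1, so the value is negative. Find the magnitude:
1. Invert bits:  0100
2. Add 1:        0101  = 5
3. Apply sign:   -5

Answer: -5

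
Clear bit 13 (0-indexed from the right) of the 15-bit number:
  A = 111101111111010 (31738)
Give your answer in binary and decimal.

Mask = ~(1 << 13) = 101111111111111
Bit 13 of A is 1, so AND-ing with the mask clears it to 0.
  111101111111010
& 101111111111111
-----------------
  101101111111010

Answer: 101101111111010 (23546)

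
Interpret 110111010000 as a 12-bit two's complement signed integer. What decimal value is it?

MSB is 1, so the value is negative. Find the magnitude:
1. Invert bits:  001000101111
2. Add 1:        001000110000  = 560
3. Apply sign:   -560

Answer: -560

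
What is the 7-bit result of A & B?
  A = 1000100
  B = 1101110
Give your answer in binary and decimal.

Apply & to each column (1 only where both bits are 1):
  1000100
& 1101110
---------
  1000100

Answer: 1000100 (68)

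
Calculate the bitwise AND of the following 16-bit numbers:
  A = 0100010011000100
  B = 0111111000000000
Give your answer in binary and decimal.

Apply & to each column (1 only where both bits are 1):
  0100010011000100
& 0111111000000000
------------------
  0100010000000000

Answer: 0100010000000000 (17408)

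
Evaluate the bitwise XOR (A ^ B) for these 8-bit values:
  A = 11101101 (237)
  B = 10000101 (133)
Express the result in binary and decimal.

Apply ^ to each column (1 where bits differ):
  11101101
^ 10000101
----------
  01101000

Answer: 01101000 (104)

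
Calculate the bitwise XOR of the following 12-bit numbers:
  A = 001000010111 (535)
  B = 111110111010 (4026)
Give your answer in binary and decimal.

Apply ^ to each column (1 where bits differ):
  001000010111
^ 111110111010
--------------
  110110101101

Answer: 110110101101 (3501)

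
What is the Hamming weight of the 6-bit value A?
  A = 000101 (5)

000101
1-bits at positions (from bit 0 = LSB): 0, 2
Count = 2

Answer: 2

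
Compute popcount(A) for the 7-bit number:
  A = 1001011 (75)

1001011
1-bits at positions (from bit 0 = LSB): 0, 1, 3, 6
Count = 4

Answer: 4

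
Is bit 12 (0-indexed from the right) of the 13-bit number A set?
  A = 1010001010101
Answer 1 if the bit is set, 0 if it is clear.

Bit 12 is the 13th from the right.
  1010001010101
  ^
That bit is 1.

Answer: 1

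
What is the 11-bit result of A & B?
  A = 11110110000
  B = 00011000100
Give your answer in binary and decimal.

Apply & to each column (1 only where both bits are 1):
  11110110000
& 00011000100
-------------
  00010000000

Answer: 00010000000 (128)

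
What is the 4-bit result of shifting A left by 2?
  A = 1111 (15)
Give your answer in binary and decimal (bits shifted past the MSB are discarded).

Shift left by 2: drop the top 2 bit(s), append 2 zero(s) on the right.
  1111  ->  discard [11], keep [11], append 00
= 1100

Answer: 1100 (12)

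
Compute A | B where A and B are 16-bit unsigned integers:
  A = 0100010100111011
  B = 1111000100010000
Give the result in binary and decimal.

Apply | to each column (1 where either bit is 1):
  0100010100111011
| 1111000100010000
------------------
  1111010100111011

Answer: 1111010100111011 (62779)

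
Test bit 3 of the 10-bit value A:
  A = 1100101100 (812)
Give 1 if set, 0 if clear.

Bit 3 is the 4th from the right.
  1100101100
        ^
That bit is 1.

Answer: 1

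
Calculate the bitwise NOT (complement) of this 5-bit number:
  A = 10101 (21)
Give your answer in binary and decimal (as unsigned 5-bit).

Flip each bit (0->1, 1->0):
  10101
  01010

Answer: 01010 (10)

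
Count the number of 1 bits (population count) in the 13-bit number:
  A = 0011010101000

0011010101000
1-bits at positions (from bit 0 = LSB): 3, 5, 7, 9, 10
Count = 5

Answer: 5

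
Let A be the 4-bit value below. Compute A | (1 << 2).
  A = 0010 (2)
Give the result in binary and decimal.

Mask = 1 << 2 = 0100
Bit 2 of A is 0, so OR-ing with the mask flips it to 1.
  0010
| 0100
------
  0110

Answer: 0110 (6)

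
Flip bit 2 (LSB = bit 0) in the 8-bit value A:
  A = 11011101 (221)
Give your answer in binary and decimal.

Mask = 1 << 2 = 00000100
Bit 2 of A is 1; XOR with the mask flips it to 0.
  11011101
^ 00000100
----------
  11011001

Answer: 11011001 (217)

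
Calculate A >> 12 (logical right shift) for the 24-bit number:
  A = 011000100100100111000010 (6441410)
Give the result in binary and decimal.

Logical shift right by 12: drop the bottom 12 bit(s), prepend 12 zero(s) on the left.
  011000100100100111000010  ->  keep [011000100100], discard [100111000010], prepend 000000000000
= 000000000000011000100100

Answer: 000000000000011000100100 (1572)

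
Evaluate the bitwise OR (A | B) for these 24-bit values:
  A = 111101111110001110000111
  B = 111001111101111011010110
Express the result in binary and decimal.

Apply | to each column (1 where either bit is 1):
  111101111110001110000111
| 111001111101111011010110
--------------------------
  111101111111111111010111

Answer: 111101111111111111010111 (16252887)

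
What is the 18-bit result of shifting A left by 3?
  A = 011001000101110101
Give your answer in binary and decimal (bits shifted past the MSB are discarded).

Shift left by 3: drop the top 3 bit(s), append 3 zero(s) on the right.
  011001000101110101  ->  discard [011], keep [001000101110101], append 000
= 001000101110101000

Answer: 001000101110101000 (35752)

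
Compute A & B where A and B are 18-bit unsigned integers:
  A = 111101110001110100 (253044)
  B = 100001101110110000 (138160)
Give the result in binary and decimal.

Apply & to each column (1 only where both bits are 1):
  111101110001110100
& 100001101110110000
--------------------
  100001100000110000

Answer: 100001100000110000 (137264)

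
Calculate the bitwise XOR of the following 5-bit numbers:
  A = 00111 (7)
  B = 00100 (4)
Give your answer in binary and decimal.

Apply ^ to each column (1 where bits differ):
  00111
^ 00100
-------
  00011

Answer: 00011 (3)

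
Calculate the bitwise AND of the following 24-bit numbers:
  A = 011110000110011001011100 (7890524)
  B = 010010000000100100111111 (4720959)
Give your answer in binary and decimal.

Apply & to each column (1 only where both bits are 1):
  011110000110011001011100
& 010010000000100100111111
--------------------------
  010010000000000000011100

Answer: 010010000000000000011100 (4718620)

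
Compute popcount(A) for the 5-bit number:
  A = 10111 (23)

10111
1-bits at positions (from bit 0 = LSB): 0, 1, 2, 4
Count = 4

Answer: 4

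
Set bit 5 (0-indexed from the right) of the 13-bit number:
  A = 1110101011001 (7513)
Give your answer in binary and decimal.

Mask = 1 << 5 = 0000000100000
Bit 5 of A is 0, so OR-ing with the mask flips it to 1.
  1110101011001
| 0000000100000
---------------
  1110101111001

Answer: 1110101111001 (7545)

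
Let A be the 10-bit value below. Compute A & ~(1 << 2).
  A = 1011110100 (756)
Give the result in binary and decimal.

Mask = ~(1 << 2) = 1111111011
Bit 2 of A is 1, so AND-ing with the mask clears it to 0.
  1011110100
& 1111111011
------------
  1011110000

Answer: 1011110000 (752)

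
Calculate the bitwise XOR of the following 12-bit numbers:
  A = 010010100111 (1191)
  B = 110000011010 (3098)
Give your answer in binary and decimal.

Apply ^ to each column (1 where bits differ):
  010010100111
^ 110000011010
--------------
  100010111101

Answer: 100010111101 (2237)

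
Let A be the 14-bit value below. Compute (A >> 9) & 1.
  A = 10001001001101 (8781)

Bit 9 is the 10th from the right.
  10001001001101
      ^
That bit is 1.

Answer: 1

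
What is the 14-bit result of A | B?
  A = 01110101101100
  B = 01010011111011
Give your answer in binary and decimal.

Apply | to each column (1 where either bit is 1):
  01110101101100
| 01010011111011
----------------
  01110111111111

Answer: 01110111111111 (7679)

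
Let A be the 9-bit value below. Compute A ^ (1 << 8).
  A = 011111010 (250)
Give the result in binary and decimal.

Mask = 1 << 8 = 100000000
Bit 8 of A is 0; XOR with the mask flips it to 1.
  011111010
^ 100000000
-----------
  111111010

Answer: 111111010 (506)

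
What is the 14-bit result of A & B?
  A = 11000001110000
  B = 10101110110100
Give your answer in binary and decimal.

Apply & to each column (1 only where both bits are 1):
  11000001110000
& 10101110110100
----------------
  10000000110000

Answer: 10000000110000 (8240)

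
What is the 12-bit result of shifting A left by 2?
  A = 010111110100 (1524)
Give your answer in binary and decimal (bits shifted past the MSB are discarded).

Shift left by 2: drop the top 2 bit(s), append 2 zero(s) on the right.
  010111110100  ->  discard [01], keep [0111110100], append 00
= 011111010000

Answer: 011111010000 (2000)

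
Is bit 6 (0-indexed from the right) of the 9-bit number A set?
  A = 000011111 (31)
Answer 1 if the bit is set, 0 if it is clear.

Bit 6 is the 7th from the right.
  000011111
    ^
That bit is 0.

Answer: 0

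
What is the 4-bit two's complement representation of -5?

1. Binary of +5:  0101
2. Invert bits:     1010
3. Add 1:           1011

Answer: 1011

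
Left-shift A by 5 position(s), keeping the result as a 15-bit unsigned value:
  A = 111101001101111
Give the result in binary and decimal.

Shift left by 5: drop the top 5 bit(s), append 5 zero(s) on the right.
  111101001101111  ->  discard [11110], keep [1001101111], append 00000
= 100110111100000

Answer: 100110111100000 (19936)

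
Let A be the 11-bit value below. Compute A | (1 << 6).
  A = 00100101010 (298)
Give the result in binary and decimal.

Mask = 1 << 6 = 00001000000
Bit 6 of A is 0, so OR-ing with the mask flips it to 1.
  00100101010
| 00001000000
-------------
  00101101010

Answer: 00101101010 (362)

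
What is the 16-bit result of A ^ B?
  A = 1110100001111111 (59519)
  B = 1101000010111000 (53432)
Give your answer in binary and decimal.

Apply ^ to each column (1 where bits differ):
  1110100001111111
^ 1101000010111000
------------------
  0011100011000111

Answer: 0011100011000111 (14535)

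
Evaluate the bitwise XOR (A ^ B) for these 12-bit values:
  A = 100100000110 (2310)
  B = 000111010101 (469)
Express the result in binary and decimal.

Apply ^ to each column (1 where bits differ):
  100100000110
^ 000111010101
--------------
  100011010011

Answer: 100011010011 (2259)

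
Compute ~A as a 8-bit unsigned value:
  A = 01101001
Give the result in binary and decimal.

Flip each bit (0->1, 1->0):
  01101001
  10010110

Answer: 10010110 (150)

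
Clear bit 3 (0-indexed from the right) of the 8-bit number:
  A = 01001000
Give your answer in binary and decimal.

Mask = ~(1 << 3) = 11110111
Bit 3 of A is 1, so AND-ing with the mask clears it to 0.
  01001000
& 11110111
----------
  01000000

Answer: 01000000 (64)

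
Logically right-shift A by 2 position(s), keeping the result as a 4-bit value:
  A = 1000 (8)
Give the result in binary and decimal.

Logical shift right by 2: drop the bottom 2 bit(s), prepend 2 zero(s) on the left.
  1000  ->  keep [10], discard [00], prepend 00
= 0010

Answer: 0010 (2)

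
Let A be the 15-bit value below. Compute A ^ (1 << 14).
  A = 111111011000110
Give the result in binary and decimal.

Mask = 1 << 14 = 100000000000000
Bit 14 of A is 1; XOR with the mask flips it to 0.
  111111011000110
^ 100000000000000
-----------------
  011111011000110

Answer: 011111011000110 (16070)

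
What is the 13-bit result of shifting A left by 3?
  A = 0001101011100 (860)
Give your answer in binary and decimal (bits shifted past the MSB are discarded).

Shift left by 3: drop the top 3 bit(s), append 3 zero(s) on the right.
  0001101011100  ->  discard [000], keep [1101011100], append 000
= 1101011100000

Answer: 1101011100000 (6880)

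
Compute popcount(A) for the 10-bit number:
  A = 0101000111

0101000111
1-bits at positions (from bit 0 = LSB): 0, 1, 2, 6, 8
Count = 5

Answer: 5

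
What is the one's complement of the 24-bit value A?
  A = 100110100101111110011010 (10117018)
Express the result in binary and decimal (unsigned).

Flip each bit (0->1, 1->0):
  100110100101111110011010
  011001011010000001100101

Answer: 011001011010000001100101 (6660197)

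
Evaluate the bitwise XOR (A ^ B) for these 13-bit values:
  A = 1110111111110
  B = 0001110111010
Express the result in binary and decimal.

Apply ^ to each column (1 where bits differ):
  1110111111110
^ 0001110111010
---------------
  1111001000100

Answer: 1111001000100 (7748)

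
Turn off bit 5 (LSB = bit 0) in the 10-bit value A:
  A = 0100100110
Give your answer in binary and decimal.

Mask = ~(1 << 5) = 1111011111
Bit 5 of A is 1, so AND-ing with the mask clears it to 0.
  0100100110
& 1111011111
------------
  0100000110

Answer: 0100000110 (262)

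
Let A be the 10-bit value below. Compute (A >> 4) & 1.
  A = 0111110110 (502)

Bit 4 is the 5th from the right.
  0111110110
       ^
That bit is 1.

Answer: 1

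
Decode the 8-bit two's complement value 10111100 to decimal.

MSB is 1, so the value is negative. Find the magnitude:
1. Invert bits:  01000011
2. Add 1:        01000100  = 68
3. Apply sign:   -68

Answer: -68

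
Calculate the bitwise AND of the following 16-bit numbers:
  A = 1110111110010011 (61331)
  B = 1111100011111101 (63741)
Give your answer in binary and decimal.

Apply & to each column (1 only where both bits are 1):
  1110111110010011
& 1111100011111101
------------------
  1110100010010001

Answer: 1110100010010001 (59537)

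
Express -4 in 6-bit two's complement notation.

1. Binary of +4:  000100
2. Invert bits:     111011
3. Add 1:           111100

Answer: 111100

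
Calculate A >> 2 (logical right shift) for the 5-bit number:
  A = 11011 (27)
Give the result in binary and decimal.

Logical shift right by 2: drop the bottom 2 bit(s), prepend 2 zero(s) on the left.
  11011  ->  keep [110], discard [11], prepend 00
= 00110

Answer: 00110 (6)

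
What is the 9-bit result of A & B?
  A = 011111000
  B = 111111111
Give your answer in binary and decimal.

Apply & to each column (1 only where both bits are 1):
  011111000
& 111111111
-----------
  011111000

Answer: 011111000 (248)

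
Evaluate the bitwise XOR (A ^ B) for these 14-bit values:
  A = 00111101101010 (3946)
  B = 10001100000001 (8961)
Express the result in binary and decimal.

Apply ^ to each column (1 where bits differ):
  00111101101010
^ 10001100000001
----------------
  10110001101011

Answer: 10110001101011 (11371)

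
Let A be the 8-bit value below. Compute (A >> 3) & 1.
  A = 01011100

Bit 3 is the 4th from the right.
  01011100
      ^
That bit is 1.

Answer: 1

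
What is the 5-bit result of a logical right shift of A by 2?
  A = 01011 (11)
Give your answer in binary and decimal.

Logical shift right by 2: drop the bottom 2 bit(s), prepend 2 zero(s) on the left.
  01011  ->  keep [010], discard [11], prepend 00
= 00010

Answer: 00010 (2)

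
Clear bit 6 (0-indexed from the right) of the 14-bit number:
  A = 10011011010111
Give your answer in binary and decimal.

Mask = ~(1 << 6) = 11111110111111
Bit 6 of A is 1, so AND-ing with the mask clears it to 0.
  10011011010111
& 11111110111111
----------------
  10011010010111

Answer: 10011010010111 (9879)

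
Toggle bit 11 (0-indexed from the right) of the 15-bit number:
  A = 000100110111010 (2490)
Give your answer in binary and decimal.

Mask = 1 << 11 = 000100000000000
Bit 11 of A is 1; XOR with the mask flips it to 0.
  000100110111010
^ 000100000000000
-----------------
  000000110111010

Answer: 000000110111010 (442)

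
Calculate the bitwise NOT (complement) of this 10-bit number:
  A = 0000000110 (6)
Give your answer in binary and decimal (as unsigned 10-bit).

Flip each bit (0->1, 1->0):
  0000000110
  1111111001

Answer: 1111111001 (1017)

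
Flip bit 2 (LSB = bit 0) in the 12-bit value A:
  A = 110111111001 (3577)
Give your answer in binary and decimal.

Mask = 1 << 2 = 000000000100
Bit 2 of A is 0; XOR with the mask flips it to 1.
  110111111001
^ 000000000100
--------------
  110111111101

Answer: 110111111101 (3581)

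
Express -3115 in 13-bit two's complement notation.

1. Binary of +3115:  0110000101011
2. Invert bits:     1001111010100
3. Add 1:           1001111010101

Answer: 1001111010101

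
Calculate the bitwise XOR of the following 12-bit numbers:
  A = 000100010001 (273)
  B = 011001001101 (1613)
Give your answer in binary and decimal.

Apply ^ to each column (1 where bits differ):
  000100010001
^ 011001001101
--------------
  011101011100

Answer: 011101011100 (1884)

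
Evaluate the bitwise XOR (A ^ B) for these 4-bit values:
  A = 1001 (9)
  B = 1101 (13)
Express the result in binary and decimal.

Apply ^ to each column (1 where bits differ):
  1001
^ 1101
------
  0100

Answer: 0100 (4)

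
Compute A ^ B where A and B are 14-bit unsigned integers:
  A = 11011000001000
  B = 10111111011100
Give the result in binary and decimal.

Apply ^ to each column (1 where bits differ):
  11011000001000
^ 10111111011100
----------------
  01100111010100

Answer: 01100111010100 (6612)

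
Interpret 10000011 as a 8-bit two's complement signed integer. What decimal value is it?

MSB is 1, so the value is negative. Find the magnitude:
1. Invert bits:  01111100
2. Add 1:        01111101  = 125
3. Apply sign:   -125

Answer: -125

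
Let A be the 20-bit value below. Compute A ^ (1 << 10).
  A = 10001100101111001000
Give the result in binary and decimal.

Mask = 1 << 10 = 00000000010000000000
Bit 10 of A is 0; XOR with the mask flips it to 1.
  10001100101111001000
^ 00000000010000000000
----------------------
  10001100111111001000

Answer: 10001100111111001000 (577480)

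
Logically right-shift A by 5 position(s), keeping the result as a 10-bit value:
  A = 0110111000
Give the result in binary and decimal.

Logical shift right by 5: drop the bottom 5 bit(s), prepend 5 zero(s) on the left.
  0110111000  ->  keep [01101], discard [11000], prepend 00000
= 0000001101

Answer: 0000001101 (13)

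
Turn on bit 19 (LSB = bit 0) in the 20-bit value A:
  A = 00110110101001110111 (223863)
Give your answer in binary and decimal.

Mask = 1 << 19 = 10000000000000000000
Bit 19 of A is 0, so OR-ing with the mask flips it to 1.
  00110110101001110111
| 10000000000000000000
----------------------
  10110110101001110111

Answer: 10110110101001110111 (748151)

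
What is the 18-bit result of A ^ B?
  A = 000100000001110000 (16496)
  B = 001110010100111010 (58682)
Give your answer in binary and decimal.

Apply ^ to each column (1 where bits differ):
  000100000001110000
^ 001110010100111010
--------------------
  001010010101001010

Answer: 001010010101001010 (42314)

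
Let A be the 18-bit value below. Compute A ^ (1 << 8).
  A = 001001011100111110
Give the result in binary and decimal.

Mask = 1 << 8 = 000000000100000000
Bit 8 of A is 1; XOR with the mask flips it to 0.
  001001011100111110
^ 000000000100000000
--------------------
  001001011000111110

Answer: 001001011000111110 (38462)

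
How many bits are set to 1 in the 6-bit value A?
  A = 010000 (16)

010000
1-bits at positions (from bit 0 = LSB): 4
Count = 1

Answer: 1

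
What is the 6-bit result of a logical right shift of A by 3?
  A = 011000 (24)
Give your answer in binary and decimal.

Logical shift right by 3: drop the bottom 3 bit(s), prepend 3 zero(s) on the left.
  011000  ->  keep [011], discard [000], prepend 000
= 000011

Answer: 000011 (3)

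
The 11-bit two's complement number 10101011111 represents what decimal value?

MSB is 1, so the value is negative. Find the magnitude:
1. Invert bits:  01010100000
2. Add 1:        01010100001  = 673
3. Apply sign:   -673

Answer: -673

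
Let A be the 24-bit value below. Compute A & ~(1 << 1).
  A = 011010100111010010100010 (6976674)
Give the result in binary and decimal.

Mask = ~(1 << 1) = 111111111111111111111101
Bit 1 of A is 1, so AND-ing with the mask clears it to 0.
  011010100111010010100010
& 111111111111111111111101
--------------------------
  011010100111010010100000

Answer: 011010100111010010100000 (6976672)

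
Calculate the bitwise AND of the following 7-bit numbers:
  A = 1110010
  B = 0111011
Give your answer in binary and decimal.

Apply & to each column (1 only where both bits are 1):
  1110010
& 0111011
---------
  0110010

Answer: 0110010 (50)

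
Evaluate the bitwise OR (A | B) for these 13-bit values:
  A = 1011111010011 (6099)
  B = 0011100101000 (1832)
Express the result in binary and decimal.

Apply | to each column (1 where either bit is 1):
  1011111010011
| 0011100101000
---------------
  1011111111011

Answer: 1011111111011 (6139)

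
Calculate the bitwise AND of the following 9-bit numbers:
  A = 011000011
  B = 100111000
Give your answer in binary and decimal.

Apply & to each column (1 only where both bits are 1):
  011000011
& 100111000
-----------
  000000000

Answer: 000000000 (0)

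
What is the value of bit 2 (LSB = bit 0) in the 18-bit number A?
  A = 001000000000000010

Bit 2 is the 3rd from the right.
  001000000000000010
                 ^
That bit is 0.

Answer: 0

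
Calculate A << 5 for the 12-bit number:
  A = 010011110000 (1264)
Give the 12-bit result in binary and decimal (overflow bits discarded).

Shift left by 5: drop the top 5 bit(s), append 5 zero(s) on the right.
  010011110000  ->  discard [01001], keep [1110000], append 00000
= 111000000000

Answer: 111000000000 (3584)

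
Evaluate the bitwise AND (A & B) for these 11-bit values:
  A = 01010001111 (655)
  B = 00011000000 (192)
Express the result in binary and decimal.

Apply & to each column (1 only where both bits are 1):
  01010001111
& 00011000000
-------------
  00010000000

Answer: 00010000000 (128)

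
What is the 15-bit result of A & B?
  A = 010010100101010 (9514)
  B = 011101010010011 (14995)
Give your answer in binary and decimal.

Apply & to each column (1 only where both bits are 1):
  010010100101010
& 011101010010011
-----------------
  010000000000010

Answer: 010000000000010 (8194)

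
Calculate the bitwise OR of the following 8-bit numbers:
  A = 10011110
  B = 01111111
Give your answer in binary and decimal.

Apply | to each column (1 where either bit is 1):
  10011110
| 01111111
----------
  11111111

Answer: 11111111 (255)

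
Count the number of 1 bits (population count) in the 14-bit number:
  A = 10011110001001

10011110001001
1-bits at positions (from bit 0 = LSB): 0, 3, 7, 8, 9, 10, 13
Count = 7

Answer: 7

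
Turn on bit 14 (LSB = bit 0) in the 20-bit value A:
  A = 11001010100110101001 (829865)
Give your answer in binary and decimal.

Mask = 1 << 14 = 00000100000000000000
Bit 14 of A is 0, so OR-ing with the mask flips it to 1.
  11001010100110101001
| 00000100000000000000
----------------------
  11001110100110101001

Answer: 11001110100110101001 (846249)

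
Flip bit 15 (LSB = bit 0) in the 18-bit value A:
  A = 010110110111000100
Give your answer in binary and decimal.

Mask = 1 << 15 = 001000000000000000
Bit 15 of A is 0; XOR with the mask flips it to 1.
  010110110111000100
^ 001000000000000000
--------------------
  011110110111000100

Answer: 011110110111000100 (126404)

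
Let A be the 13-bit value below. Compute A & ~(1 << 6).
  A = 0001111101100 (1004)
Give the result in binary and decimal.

Mask = ~(1 << 6) = 1111110111111
Bit 6 of A is 1, so AND-ing with the mask clears it to 0.
  0001111101100
& 1111110111111
---------------
  0001110101100

Answer: 0001110101100 (940)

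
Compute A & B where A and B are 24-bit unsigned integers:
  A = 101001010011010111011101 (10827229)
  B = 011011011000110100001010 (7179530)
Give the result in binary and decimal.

Apply & to each column (1 only where both bits are 1):
  101001010011010111011101
& 011011011000110100001010
--------------------------
  001001010000010100001000

Answer: 001001010000010100001000 (2426120)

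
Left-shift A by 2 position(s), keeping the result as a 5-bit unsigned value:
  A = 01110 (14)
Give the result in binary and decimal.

Shift left by 2: drop the top 2 bit(s), append 2 zero(s) on the right.
  01110  ->  discard [01], keep [110], append 00
= 11000

Answer: 11000 (24)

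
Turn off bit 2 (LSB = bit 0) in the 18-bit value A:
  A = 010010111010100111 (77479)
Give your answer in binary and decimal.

Mask = ~(1 << 2) = 111111111111111011
Bit 2 of A is 1, so AND-ing with the mask clears it to 0.
  010010111010100111
& 111111111111111011
--------------------
  010010111010100011

Answer: 010010111010100011 (77475)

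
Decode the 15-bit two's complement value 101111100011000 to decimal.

MSB is 1, so the value is negative. Find the magnitude:
1. Invert bits:  010000011100111
2. Add 1:        010000011101000  = 8424
3. Apply sign:   -8424

Answer: -8424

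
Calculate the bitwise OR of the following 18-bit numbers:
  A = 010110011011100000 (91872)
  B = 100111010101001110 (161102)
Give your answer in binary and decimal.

Apply | to each column (1 where either bit is 1):
  010110011011100000
| 100111010101001110
--------------------
  110111011111101110

Answer: 110111011111101110 (227310)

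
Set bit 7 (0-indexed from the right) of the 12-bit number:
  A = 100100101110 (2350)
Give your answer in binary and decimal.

Mask = 1 << 7 = 000010000000
Bit 7 of A is 0, so OR-ing with the mask flips it to 1.
  100100101110
| 000010000000
--------------
  100110101110

Answer: 100110101110 (2478)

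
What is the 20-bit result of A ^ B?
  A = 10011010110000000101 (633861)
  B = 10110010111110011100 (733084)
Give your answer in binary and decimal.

Apply ^ to each column (1 where bits differ):
  10011010110000000101
^ 10110010111110011100
----------------------
  00101000001110011001

Answer: 00101000001110011001 (164761)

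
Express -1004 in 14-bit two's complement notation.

1. Binary of +1004:  00001111101100
2. Invert bits:     11110000010011
3. Add 1:           11110000010100

Answer: 11110000010100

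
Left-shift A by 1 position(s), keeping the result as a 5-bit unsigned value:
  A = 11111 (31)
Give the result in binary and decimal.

Shift left by 1: drop the top 1 bit(s), append 1 zero(s) on the right.
  11111  ->  discard [1], keep [1111], append 0
= 11110

Answer: 11110 (30)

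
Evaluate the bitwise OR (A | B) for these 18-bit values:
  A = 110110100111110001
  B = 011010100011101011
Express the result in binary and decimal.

Apply | to each column (1 where either bit is 1):
  110110100111110001
| 011010100011101011
--------------------
  111110100111111011

Answer: 111110100111111011 (256507)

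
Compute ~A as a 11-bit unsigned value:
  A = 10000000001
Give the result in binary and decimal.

Flip each bit (0->1, 1->0):
  10000000001
  01111111110

Answer: 01111111110 (1022)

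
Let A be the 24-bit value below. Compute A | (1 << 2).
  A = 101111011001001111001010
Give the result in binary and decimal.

Mask = 1 << 2 = 000000000000000000000100
Bit 2 of A is 0, so OR-ing with the mask flips it to 1.
  101111011001001111001010
| 000000000000000000000100
--------------------------
  101111011001001111001110

Answer: 101111011001001111001110 (12424142)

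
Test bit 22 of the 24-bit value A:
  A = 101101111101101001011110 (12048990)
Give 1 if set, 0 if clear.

Bit 22 is the 23rd from the right.
  101101111101101001011110
   ^
That bit is 0.

Answer: 0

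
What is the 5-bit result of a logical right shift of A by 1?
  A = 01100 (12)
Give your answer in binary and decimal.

Logical shift right by 1: drop the bottom 1 bit(s), prepend 1 zero(s) on the left.
  01100  ->  keep [0110], discard [0], prepend 0
= 00110

Answer: 00110 (6)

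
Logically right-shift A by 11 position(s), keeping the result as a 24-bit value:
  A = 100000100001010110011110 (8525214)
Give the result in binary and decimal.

Logical shift right by 11: drop the bottom 11 bit(s), prepend 11 zero(s) on the left.
  100000100001010110011110  ->  keep [1000001000010], discard [10110011110], prepend 00000000000
= 000000000001000001000010

Answer: 000000000001000001000010 (4162)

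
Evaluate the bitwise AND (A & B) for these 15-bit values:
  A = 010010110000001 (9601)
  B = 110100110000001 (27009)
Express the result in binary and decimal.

Apply & to each column (1 only where both bits are 1):
  010010110000001
& 110100110000001
-----------------
  010000110000001

Answer: 010000110000001 (8577)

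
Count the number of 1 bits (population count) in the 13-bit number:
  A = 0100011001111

0100011001111
1-bits at positions (from bit 0 = LSB): 0, 1, 2, 3, 6, 7, 11
Count = 7

Answer: 7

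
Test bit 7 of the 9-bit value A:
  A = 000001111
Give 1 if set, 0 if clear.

Bit 7 is the 8th from the right.
  000001111
   ^
That bit is 0.

Answer: 0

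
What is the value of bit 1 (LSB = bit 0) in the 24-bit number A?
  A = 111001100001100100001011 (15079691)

Bit 1 is the 2nd from the right.
  111001100001100100001011
                        ^
That bit is 1.

Answer: 1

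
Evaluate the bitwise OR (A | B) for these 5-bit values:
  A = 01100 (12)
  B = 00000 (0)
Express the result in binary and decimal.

Apply | to each column (1 where either bit is 1):
  01100
| 00000
-------
  01100

Answer: 01100 (12)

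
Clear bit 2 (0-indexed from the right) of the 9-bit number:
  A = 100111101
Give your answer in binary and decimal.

Mask = ~(1 << 2) = 111111011
Bit 2 of A is 1, so AND-ing with the mask clears it to 0.
  100111101
& 111111011
-----------
  100111001

Answer: 100111001 (313)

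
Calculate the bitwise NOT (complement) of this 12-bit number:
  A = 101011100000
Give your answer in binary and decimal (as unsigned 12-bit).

Flip each bit (0->1, 1->0):
  101011100000
  010100011111

Answer: 010100011111 (1311)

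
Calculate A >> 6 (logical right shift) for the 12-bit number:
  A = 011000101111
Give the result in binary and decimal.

Logical shift right by 6: drop the bottom 6 bit(s), prepend 6 zero(s) on the left.
  011000101111  ->  keep [011000], discard [101111], prepend 000000
= 000000011000

Answer: 000000011000 (24)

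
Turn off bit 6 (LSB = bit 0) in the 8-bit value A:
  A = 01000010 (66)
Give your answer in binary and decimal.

Mask = ~(1 << 6) = 10111111
Bit 6 of A is 1, so AND-ing with the mask clears it to 0.
  01000010
& 10111111
----------
  00000010

Answer: 00000010 (2)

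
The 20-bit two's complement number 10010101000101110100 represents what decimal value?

MSB is 1, so the value is negative. Find the magnitude:
1. Invert bits:  01101010111010001011
2. Add 1:        01101010111010001100  = 437900
3. Apply sign:   -437900

Answer: -437900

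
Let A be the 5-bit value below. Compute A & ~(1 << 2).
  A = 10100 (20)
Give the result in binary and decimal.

Mask = ~(1 << 2) = 11011
Bit 2 of A is 1, so AND-ing with the mask clears it to 0.
  10100
& 11011
-------
  10000

Answer: 10000 (16)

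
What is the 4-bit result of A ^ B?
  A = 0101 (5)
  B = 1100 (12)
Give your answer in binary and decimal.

Apply ^ to each column (1 where bits differ):
  0101
^ 1100
------
  1001

Answer: 1001 (9)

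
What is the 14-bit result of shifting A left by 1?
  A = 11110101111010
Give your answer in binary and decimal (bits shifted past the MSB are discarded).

Shift left by 1: drop the top 1 bit(s), append 1 zero(s) on the right.
  11110101111010  ->  discard [1], keep [1110101111010], append 0
= 11101011110100

Answer: 11101011110100 (15092)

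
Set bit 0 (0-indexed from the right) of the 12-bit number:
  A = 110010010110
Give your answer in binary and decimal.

Mask = 1 << 0 = 000000000001
Bit 0 of A is 0, so OR-ing with the mask flips it to 1.
  110010010110
| 000000000001
--------------
  110010010111

Answer: 110010010111 (3223)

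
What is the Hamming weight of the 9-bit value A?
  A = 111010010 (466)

111010010
1-bits at positions (from bit 0 = LSB): 1, 4, 6, 7, 8
Count = 5

Answer: 5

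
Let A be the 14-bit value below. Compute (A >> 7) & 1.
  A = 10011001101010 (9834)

Bit 7 is the 8th from the right.
  10011001101010
        ^
That bit is 0.

Answer: 0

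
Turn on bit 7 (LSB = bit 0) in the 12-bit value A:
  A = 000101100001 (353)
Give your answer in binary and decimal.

Mask = 1 << 7 = 000010000000
Bit 7 of A is 0, so OR-ing with the mask flips it to 1.
  000101100001
| 000010000000
--------------
  000111100001

Answer: 000111100001 (481)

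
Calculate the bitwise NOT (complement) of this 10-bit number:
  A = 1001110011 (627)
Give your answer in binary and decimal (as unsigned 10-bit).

Flip each bit (0->1, 1->0):
  1001110011
  0110001100

Answer: 0110001100 (396)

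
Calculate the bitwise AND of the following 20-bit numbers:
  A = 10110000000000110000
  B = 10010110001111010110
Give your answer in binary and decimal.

Apply & to each column (1 only where both bits are 1):
  10110000000000110000
& 10010110001111010110
----------------------
  10010000000000010000

Answer: 10010000000000010000 (589840)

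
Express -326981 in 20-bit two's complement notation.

1. Binary of +326981:  01001111110101000101
2. Invert bits:     10110000001010111010
3. Add 1:           10110000001010111011

Answer: 10110000001010111011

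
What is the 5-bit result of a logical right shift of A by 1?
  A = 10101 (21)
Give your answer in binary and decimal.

Logical shift right by 1: drop the bottom 1 bit(s), prepend 1 zero(s) on the left.
  10101  ->  keep [1010], discard [1], prepend 0
= 01010

Answer: 01010 (10)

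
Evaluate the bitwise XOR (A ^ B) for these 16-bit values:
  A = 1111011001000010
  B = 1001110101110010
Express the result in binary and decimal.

Apply ^ to each column (1 where bits differ):
  1111011001000010
^ 1001110101110010
------------------
  0110101100110000

Answer: 0110101100110000 (27440)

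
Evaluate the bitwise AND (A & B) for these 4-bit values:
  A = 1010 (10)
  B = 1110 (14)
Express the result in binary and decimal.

Apply & to each column (1 only where both bits are 1):
  1010
& 1110
------
  1010

Answer: 1010 (10)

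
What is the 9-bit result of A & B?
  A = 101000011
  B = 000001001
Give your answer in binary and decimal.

Apply & to each column (1 only where both bits are 1):
  101000011
& 000001001
-----------
  000000001

Answer: 000000001 (1)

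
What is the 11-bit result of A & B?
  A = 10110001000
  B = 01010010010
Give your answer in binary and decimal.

Apply & to each column (1 only where both bits are 1):
  10110001000
& 01010010010
-------------
  00010000000

Answer: 00010000000 (128)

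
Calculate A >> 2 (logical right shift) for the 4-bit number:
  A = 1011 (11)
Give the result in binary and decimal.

Logical shift right by 2: drop the bottom 2 bit(s), prepend 2 zero(s) on the left.
  1011  ->  keep [10], discard [11], prepend 00
= 0010

Answer: 0010 (2)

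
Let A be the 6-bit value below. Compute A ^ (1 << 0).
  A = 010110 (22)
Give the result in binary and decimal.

Mask = 1 << 0 = 000001
Bit 0 of A is 0; XOR with the mask flips it to 1.
  010110
^ 000001
--------
  010111

Answer: 010111 (23)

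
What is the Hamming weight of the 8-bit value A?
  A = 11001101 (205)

11001101
1-bits at positions (from bit 0 = LSB): 0, 2, 3, 6, 7
Count = 5

Answer: 5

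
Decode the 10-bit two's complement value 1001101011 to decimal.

MSB is 1, so the value is negative. Find the magnitude:
1. Invert bits:  0110010100
2. Add 1:        0110010101  = 405
3. Apply sign:   -405

Answer: -405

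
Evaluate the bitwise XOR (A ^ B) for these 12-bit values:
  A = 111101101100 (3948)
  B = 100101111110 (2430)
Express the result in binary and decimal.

Apply ^ to each column (1 where bits differ):
  111101101100
^ 100101111110
--------------
  011000010010

Answer: 011000010010 (1554)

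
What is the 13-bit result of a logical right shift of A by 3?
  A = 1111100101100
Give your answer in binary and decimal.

Logical shift right by 3: drop the bottom 3 bit(s), prepend 3 zero(s) on the left.
  1111100101100  ->  keep [1111100101], discard [100], prepend 000
= 0001111100101

Answer: 0001111100101 (997)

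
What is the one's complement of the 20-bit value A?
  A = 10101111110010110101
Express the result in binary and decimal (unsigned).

Flip each bit (0->1, 1->0):
  10101111110010110101
  01010000001101001010

Answer: 01010000001101001010 (328522)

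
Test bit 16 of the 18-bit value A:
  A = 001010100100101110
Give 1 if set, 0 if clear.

Bit 16 is the 17th from the right.
  001010100100101110
   ^
That bit is 0.

Answer: 0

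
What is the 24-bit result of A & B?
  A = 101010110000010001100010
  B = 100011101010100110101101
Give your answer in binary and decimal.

Apply & to each column (1 only where both bits are 1):
  101010110000010001100010
& 100011101010100110101101
--------------------------
  100010100000000000100000

Answer: 100010100000000000100000 (9044000)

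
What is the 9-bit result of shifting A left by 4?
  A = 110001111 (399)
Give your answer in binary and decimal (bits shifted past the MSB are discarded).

Shift left by 4: drop the top 4 bit(s), append 4 zero(s) on the right.
  110001111  ->  discard [1100], keep [01111], append 0000
= 011110000

Answer: 011110000 (240)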